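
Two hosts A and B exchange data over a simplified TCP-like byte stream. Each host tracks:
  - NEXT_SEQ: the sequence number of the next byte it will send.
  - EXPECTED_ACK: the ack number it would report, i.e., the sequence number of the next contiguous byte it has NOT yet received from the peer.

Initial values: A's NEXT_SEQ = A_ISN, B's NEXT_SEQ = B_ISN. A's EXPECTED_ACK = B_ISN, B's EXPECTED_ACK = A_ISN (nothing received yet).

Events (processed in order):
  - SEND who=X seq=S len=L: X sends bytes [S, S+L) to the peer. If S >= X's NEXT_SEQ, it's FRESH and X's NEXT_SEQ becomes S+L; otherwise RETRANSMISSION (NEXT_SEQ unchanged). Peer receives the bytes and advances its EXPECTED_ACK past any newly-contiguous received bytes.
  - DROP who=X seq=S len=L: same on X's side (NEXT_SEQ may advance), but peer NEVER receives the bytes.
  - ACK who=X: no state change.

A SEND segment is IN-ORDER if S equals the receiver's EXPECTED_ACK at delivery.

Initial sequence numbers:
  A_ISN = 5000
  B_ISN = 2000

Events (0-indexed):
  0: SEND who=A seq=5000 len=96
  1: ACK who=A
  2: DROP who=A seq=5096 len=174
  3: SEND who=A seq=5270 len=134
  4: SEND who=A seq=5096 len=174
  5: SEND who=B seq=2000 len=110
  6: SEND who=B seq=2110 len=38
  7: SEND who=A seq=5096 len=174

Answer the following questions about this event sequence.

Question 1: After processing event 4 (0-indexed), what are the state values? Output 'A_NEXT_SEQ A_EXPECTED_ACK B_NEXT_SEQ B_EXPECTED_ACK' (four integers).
After event 0: A_seq=5096 A_ack=2000 B_seq=2000 B_ack=5096
After event 1: A_seq=5096 A_ack=2000 B_seq=2000 B_ack=5096
After event 2: A_seq=5270 A_ack=2000 B_seq=2000 B_ack=5096
After event 3: A_seq=5404 A_ack=2000 B_seq=2000 B_ack=5096
After event 4: A_seq=5404 A_ack=2000 B_seq=2000 B_ack=5404

5404 2000 2000 5404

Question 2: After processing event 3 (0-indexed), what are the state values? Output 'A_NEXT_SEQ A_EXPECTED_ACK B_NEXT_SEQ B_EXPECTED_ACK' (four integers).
After event 0: A_seq=5096 A_ack=2000 B_seq=2000 B_ack=5096
After event 1: A_seq=5096 A_ack=2000 B_seq=2000 B_ack=5096
After event 2: A_seq=5270 A_ack=2000 B_seq=2000 B_ack=5096
After event 3: A_seq=5404 A_ack=2000 B_seq=2000 B_ack=5096

5404 2000 2000 5096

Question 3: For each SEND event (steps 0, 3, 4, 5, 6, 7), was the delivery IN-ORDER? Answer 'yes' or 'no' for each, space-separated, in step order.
Answer: yes no yes yes yes no

Derivation:
Step 0: SEND seq=5000 -> in-order
Step 3: SEND seq=5270 -> out-of-order
Step 4: SEND seq=5096 -> in-order
Step 5: SEND seq=2000 -> in-order
Step 6: SEND seq=2110 -> in-order
Step 7: SEND seq=5096 -> out-of-order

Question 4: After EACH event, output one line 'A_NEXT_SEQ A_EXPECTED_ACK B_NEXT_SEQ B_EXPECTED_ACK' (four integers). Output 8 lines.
5096 2000 2000 5096
5096 2000 2000 5096
5270 2000 2000 5096
5404 2000 2000 5096
5404 2000 2000 5404
5404 2110 2110 5404
5404 2148 2148 5404
5404 2148 2148 5404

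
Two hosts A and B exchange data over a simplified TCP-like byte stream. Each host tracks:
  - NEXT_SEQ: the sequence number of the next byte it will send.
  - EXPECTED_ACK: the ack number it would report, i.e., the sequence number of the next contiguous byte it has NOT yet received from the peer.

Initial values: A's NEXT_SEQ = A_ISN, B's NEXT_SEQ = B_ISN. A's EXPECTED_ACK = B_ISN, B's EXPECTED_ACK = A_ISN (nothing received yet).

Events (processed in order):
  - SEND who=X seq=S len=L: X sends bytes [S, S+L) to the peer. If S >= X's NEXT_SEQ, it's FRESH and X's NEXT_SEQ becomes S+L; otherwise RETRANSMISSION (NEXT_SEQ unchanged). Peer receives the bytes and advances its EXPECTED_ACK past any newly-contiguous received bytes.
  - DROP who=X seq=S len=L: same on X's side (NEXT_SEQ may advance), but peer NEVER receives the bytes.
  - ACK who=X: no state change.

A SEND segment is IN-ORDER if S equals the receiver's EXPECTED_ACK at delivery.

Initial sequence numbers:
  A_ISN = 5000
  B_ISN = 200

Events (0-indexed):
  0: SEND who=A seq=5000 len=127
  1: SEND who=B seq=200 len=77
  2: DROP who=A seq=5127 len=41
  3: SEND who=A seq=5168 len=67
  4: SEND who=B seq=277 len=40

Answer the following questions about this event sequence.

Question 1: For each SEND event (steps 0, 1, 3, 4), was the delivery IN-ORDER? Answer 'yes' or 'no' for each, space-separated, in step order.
Step 0: SEND seq=5000 -> in-order
Step 1: SEND seq=200 -> in-order
Step 3: SEND seq=5168 -> out-of-order
Step 4: SEND seq=277 -> in-order

Answer: yes yes no yes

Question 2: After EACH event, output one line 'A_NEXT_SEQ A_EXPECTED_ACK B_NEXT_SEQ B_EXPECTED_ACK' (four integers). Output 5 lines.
5127 200 200 5127
5127 277 277 5127
5168 277 277 5127
5235 277 277 5127
5235 317 317 5127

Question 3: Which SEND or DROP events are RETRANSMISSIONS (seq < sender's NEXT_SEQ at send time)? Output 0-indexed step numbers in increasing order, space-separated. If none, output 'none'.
Answer: none

Derivation:
Step 0: SEND seq=5000 -> fresh
Step 1: SEND seq=200 -> fresh
Step 2: DROP seq=5127 -> fresh
Step 3: SEND seq=5168 -> fresh
Step 4: SEND seq=277 -> fresh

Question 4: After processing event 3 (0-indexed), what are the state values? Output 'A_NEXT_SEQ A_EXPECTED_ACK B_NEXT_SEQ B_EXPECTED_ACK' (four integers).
After event 0: A_seq=5127 A_ack=200 B_seq=200 B_ack=5127
After event 1: A_seq=5127 A_ack=277 B_seq=277 B_ack=5127
After event 2: A_seq=5168 A_ack=277 B_seq=277 B_ack=5127
After event 3: A_seq=5235 A_ack=277 B_seq=277 B_ack=5127

5235 277 277 5127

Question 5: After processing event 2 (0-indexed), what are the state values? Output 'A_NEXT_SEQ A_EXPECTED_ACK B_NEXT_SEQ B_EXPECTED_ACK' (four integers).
After event 0: A_seq=5127 A_ack=200 B_seq=200 B_ack=5127
After event 1: A_seq=5127 A_ack=277 B_seq=277 B_ack=5127
After event 2: A_seq=5168 A_ack=277 B_seq=277 B_ack=5127

5168 277 277 5127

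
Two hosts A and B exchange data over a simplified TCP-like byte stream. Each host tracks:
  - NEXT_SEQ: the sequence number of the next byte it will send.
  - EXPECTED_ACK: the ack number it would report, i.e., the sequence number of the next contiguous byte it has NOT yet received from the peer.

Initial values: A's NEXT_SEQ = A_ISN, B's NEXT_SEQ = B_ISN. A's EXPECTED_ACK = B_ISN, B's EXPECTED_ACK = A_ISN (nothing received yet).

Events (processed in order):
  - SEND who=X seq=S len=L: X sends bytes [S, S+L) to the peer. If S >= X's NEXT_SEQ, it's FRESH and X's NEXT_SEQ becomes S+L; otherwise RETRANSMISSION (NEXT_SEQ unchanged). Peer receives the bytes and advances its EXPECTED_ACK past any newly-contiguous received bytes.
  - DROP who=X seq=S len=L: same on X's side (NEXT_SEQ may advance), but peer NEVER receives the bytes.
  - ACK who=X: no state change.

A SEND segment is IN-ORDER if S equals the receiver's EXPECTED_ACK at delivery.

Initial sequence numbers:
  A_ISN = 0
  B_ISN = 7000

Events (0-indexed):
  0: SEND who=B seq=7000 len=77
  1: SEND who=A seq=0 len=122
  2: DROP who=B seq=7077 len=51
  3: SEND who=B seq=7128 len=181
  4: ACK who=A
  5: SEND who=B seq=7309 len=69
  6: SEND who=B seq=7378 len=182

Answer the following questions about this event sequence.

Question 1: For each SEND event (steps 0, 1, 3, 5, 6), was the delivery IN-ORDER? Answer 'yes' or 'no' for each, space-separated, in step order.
Step 0: SEND seq=7000 -> in-order
Step 1: SEND seq=0 -> in-order
Step 3: SEND seq=7128 -> out-of-order
Step 5: SEND seq=7309 -> out-of-order
Step 6: SEND seq=7378 -> out-of-order

Answer: yes yes no no no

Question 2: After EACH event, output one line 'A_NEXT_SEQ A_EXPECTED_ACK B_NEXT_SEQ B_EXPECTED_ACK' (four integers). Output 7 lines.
0 7077 7077 0
122 7077 7077 122
122 7077 7128 122
122 7077 7309 122
122 7077 7309 122
122 7077 7378 122
122 7077 7560 122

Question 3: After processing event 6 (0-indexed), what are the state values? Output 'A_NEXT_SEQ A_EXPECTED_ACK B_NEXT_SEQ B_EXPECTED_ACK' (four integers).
After event 0: A_seq=0 A_ack=7077 B_seq=7077 B_ack=0
After event 1: A_seq=122 A_ack=7077 B_seq=7077 B_ack=122
After event 2: A_seq=122 A_ack=7077 B_seq=7128 B_ack=122
After event 3: A_seq=122 A_ack=7077 B_seq=7309 B_ack=122
After event 4: A_seq=122 A_ack=7077 B_seq=7309 B_ack=122
After event 5: A_seq=122 A_ack=7077 B_seq=7378 B_ack=122
After event 6: A_seq=122 A_ack=7077 B_seq=7560 B_ack=122

122 7077 7560 122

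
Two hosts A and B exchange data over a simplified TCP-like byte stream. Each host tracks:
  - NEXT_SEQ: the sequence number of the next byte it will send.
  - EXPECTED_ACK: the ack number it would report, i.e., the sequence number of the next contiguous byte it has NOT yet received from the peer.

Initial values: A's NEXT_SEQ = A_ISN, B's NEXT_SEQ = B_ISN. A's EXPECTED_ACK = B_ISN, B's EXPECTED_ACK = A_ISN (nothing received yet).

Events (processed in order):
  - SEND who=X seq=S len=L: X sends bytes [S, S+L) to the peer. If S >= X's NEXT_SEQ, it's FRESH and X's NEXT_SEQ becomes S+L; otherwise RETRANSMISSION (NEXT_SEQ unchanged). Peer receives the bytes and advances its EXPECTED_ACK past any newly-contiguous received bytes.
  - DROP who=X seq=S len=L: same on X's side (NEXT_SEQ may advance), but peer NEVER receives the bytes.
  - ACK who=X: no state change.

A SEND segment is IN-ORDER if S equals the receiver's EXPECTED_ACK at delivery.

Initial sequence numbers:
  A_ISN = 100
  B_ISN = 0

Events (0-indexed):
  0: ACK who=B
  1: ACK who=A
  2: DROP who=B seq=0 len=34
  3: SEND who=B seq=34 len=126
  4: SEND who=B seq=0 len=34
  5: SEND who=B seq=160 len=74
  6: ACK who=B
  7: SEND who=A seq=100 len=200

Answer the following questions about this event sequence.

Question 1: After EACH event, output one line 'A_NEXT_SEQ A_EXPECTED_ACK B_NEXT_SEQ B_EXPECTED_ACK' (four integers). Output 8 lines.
100 0 0 100
100 0 0 100
100 0 34 100
100 0 160 100
100 160 160 100
100 234 234 100
100 234 234 100
300 234 234 300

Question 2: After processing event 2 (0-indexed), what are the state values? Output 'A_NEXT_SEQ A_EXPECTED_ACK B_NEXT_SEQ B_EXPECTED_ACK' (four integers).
After event 0: A_seq=100 A_ack=0 B_seq=0 B_ack=100
After event 1: A_seq=100 A_ack=0 B_seq=0 B_ack=100
After event 2: A_seq=100 A_ack=0 B_seq=34 B_ack=100

100 0 34 100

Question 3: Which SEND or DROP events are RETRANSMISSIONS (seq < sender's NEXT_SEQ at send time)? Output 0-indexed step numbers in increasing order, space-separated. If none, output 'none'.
Step 2: DROP seq=0 -> fresh
Step 3: SEND seq=34 -> fresh
Step 4: SEND seq=0 -> retransmit
Step 5: SEND seq=160 -> fresh
Step 7: SEND seq=100 -> fresh

Answer: 4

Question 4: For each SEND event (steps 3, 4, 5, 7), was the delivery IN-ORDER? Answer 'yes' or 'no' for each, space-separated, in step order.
Answer: no yes yes yes

Derivation:
Step 3: SEND seq=34 -> out-of-order
Step 4: SEND seq=0 -> in-order
Step 5: SEND seq=160 -> in-order
Step 7: SEND seq=100 -> in-order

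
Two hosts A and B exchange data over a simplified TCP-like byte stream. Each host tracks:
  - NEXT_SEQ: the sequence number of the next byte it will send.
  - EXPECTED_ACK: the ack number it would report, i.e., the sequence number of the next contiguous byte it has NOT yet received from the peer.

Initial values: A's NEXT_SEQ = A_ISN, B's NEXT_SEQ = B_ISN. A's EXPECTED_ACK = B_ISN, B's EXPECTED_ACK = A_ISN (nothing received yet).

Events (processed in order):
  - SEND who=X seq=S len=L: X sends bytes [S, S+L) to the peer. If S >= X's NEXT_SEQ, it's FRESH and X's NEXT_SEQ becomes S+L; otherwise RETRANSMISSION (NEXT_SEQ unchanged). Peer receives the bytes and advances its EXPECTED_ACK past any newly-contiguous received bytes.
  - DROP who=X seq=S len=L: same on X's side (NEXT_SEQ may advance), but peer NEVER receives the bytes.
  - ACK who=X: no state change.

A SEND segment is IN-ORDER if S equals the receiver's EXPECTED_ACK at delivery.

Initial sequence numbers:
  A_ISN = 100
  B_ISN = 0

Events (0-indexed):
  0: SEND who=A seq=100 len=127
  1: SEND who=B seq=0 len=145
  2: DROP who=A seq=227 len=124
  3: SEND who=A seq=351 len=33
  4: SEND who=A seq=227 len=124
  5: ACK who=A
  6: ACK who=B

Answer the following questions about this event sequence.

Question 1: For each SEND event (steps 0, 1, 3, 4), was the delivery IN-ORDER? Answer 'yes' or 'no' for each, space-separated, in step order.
Answer: yes yes no yes

Derivation:
Step 0: SEND seq=100 -> in-order
Step 1: SEND seq=0 -> in-order
Step 3: SEND seq=351 -> out-of-order
Step 4: SEND seq=227 -> in-order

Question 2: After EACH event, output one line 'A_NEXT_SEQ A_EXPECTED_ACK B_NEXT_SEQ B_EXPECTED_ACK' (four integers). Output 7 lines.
227 0 0 227
227 145 145 227
351 145 145 227
384 145 145 227
384 145 145 384
384 145 145 384
384 145 145 384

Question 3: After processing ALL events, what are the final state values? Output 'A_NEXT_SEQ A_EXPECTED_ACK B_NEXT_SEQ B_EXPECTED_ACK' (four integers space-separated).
After event 0: A_seq=227 A_ack=0 B_seq=0 B_ack=227
After event 1: A_seq=227 A_ack=145 B_seq=145 B_ack=227
After event 2: A_seq=351 A_ack=145 B_seq=145 B_ack=227
After event 3: A_seq=384 A_ack=145 B_seq=145 B_ack=227
After event 4: A_seq=384 A_ack=145 B_seq=145 B_ack=384
After event 5: A_seq=384 A_ack=145 B_seq=145 B_ack=384
After event 6: A_seq=384 A_ack=145 B_seq=145 B_ack=384

Answer: 384 145 145 384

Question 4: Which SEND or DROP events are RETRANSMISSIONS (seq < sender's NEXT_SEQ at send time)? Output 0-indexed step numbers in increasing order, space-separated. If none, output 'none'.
Step 0: SEND seq=100 -> fresh
Step 1: SEND seq=0 -> fresh
Step 2: DROP seq=227 -> fresh
Step 3: SEND seq=351 -> fresh
Step 4: SEND seq=227 -> retransmit

Answer: 4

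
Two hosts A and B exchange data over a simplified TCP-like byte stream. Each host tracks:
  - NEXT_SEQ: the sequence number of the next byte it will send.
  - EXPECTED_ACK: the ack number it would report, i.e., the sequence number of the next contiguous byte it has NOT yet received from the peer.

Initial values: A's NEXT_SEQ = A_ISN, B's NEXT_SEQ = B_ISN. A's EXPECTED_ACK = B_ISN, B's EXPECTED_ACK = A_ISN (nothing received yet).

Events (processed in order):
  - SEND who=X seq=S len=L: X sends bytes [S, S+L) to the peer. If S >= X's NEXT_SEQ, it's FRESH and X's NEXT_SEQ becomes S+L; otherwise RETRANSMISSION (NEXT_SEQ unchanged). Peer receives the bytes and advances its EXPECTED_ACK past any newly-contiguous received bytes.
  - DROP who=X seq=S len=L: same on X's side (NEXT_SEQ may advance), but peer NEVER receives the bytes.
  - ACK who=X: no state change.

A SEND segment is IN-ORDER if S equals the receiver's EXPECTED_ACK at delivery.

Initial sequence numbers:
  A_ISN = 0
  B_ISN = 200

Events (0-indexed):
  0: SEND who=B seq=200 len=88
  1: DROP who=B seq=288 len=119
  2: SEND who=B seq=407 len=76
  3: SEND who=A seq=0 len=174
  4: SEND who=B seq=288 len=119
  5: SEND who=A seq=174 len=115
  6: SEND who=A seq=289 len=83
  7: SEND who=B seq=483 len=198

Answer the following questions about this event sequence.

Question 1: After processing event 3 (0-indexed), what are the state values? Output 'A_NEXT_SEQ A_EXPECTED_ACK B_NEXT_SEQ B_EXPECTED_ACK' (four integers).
After event 0: A_seq=0 A_ack=288 B_seq=288 B_ack=0
After event 1: A_seq=0 A_ack=288 B_seq=407 B_ack=0
After event 2: A_seq=0 A_ack=288 B_seq=483 B_ack=0
After event 3: A_seq=174 A_ack=288 B_seq=483 B_ack=174

174 288 483 174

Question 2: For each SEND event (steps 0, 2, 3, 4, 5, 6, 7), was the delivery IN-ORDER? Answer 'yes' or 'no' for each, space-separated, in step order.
Answer: yes no yes yes yes yes yes

Derivation:
Step 0: SEND seq=200 -> in-order
Step 2: SEND seq=407 -> out-of-order
Step 3: SEND seq=0 -> in-order
Step 4: SEND seq=288 -> in-order
Step 5: SEND seq=174 -> in-order
Step 6: SEND seq=289 -> in-order
Step 7: SEND seq=483 -> in-order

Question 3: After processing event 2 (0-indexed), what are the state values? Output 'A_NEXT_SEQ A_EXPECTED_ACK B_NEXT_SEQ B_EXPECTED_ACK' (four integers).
After event 0: A_seq=0 A_ack=288 B_seq=288 B_ack=0
After event 1: A_seq=0 A_ack=288 B_seq=407 B_ack=0
After event 2: A_seq=0 A_ack=288 B_seq=483 B_ack=0

0 288 483 0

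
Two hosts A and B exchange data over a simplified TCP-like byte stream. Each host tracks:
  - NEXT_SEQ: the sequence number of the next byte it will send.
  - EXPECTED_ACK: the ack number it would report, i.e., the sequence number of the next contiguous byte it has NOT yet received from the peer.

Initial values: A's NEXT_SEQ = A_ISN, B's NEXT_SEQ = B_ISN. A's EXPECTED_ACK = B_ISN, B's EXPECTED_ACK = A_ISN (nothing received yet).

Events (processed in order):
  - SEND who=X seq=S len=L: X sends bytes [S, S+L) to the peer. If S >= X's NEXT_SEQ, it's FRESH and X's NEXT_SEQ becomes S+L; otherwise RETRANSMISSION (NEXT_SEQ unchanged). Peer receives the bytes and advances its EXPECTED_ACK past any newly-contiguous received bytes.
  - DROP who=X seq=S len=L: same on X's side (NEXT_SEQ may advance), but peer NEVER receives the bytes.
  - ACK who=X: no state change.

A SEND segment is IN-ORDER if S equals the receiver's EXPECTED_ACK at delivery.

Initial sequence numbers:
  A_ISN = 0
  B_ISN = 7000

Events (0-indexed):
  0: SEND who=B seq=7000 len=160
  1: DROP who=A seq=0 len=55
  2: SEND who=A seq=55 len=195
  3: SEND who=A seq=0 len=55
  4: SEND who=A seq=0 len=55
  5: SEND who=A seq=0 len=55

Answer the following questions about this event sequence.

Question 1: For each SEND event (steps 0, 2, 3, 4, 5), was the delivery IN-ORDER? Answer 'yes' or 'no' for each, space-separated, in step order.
Step 0: SEND seq=7000 -> in-order
Step 2: SEND seq=55 -> out-of-order
Step 3: SEND seq=0 -> in-order
Step 4: SEND seq=0 -> out-of-order
Step 5: SEND seq=0 -> out-of-order

Answer: yes no yes no no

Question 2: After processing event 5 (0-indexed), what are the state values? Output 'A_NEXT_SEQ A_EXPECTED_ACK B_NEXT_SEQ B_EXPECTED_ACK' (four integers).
After event 0: A_seq=0 A_ack=7160 B_seq=7160 B_ack=0
After event 1: A_seq=55 A_ack=7160 B_seq=7160 B_ack=0
After event 2: A_seq=250 A_ack=7160 B_seq=7160 B_ack=0
After event 3: A_seq=250 A_ack=7160 B_seq=7160 B_ack=250
After event 4: A_seq=250 A_ack=7160 B_seq=7160 B_ack=250
After event 5: A_seq=250 A_ack=7160 B_seq=7160 B_ack=250

250 7160 7160 250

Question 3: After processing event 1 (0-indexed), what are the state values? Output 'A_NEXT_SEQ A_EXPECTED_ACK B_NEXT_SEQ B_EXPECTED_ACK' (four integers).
After event 0: A_seq=0 A_ack=7160 B_seq=7160 B_ack=0
After event 1: A_seq=55 A_ack=7160 B_seq=7160 B_ack=0

55 7160 7160 0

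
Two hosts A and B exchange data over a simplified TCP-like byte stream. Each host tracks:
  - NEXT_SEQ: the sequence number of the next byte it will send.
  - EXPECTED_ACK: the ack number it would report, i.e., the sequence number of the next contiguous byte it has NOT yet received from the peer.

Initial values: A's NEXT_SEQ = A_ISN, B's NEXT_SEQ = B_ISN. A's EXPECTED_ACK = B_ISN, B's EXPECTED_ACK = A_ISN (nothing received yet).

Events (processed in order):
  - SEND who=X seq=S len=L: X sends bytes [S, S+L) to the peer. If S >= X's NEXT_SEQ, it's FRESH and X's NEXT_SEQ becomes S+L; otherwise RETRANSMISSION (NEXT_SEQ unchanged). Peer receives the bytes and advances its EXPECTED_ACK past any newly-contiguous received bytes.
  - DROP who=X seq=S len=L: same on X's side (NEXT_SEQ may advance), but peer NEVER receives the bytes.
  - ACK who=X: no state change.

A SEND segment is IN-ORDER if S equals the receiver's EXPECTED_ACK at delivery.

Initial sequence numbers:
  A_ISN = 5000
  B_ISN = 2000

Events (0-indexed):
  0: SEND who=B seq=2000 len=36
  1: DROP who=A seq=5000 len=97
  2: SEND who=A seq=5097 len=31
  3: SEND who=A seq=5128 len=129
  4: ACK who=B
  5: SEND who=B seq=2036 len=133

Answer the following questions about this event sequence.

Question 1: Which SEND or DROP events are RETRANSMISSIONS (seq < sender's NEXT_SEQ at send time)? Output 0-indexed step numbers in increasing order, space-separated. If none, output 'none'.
Answer: none

Derivation:
Step 0: SEND seq=2000 -> fresh
Step 1: DROP seq=5000 -> fresh
Step 2: SEND seq=5097 -> fresh
Step 3: SEND seq=5128 -> fresh
Step 5: SEND seq=2036 -> fresh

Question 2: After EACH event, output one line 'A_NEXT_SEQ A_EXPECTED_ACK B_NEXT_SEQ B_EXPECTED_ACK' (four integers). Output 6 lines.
5000 2036 2036 5000
5097 2036 2036 5000
5128 2036 2036 5000
5257 2036 2036 5000
5257 2036 2036 5000
5257 2169 2169 5000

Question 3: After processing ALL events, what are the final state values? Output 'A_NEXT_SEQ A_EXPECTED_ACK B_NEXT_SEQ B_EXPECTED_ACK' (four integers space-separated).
Answer: 5257 2169 2169 5000

Derivation:
After event 0: A_seq=5000 A_ack=2036 B_seq=2036 B_ack=5000
After event 1: A_seq=5097 A_ack=2036 B_seq=2036 B_ack=5000
After event 2: A_seq=5128 A_ack=2036 B_seq=2036 B_ack=5000
After event 3: A_seq=5257 A_ack=2036 B_seq=2036 B_ack=5000
After event 4: A_seq=5257 A_ack=2036 B_seq=2036 B_ack=5000
After event 5: A_seq=5257 A_ack=2169 B_seq=2169 B_ack=5000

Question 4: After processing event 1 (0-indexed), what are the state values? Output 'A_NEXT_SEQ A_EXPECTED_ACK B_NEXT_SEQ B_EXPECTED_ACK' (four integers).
After event 0: A_seq=5000 A_ack=2036 B_seq=2036 B_ack=5000
After event 1: A_seq=5097 A_ack=2036 B_seq=2036 B_ack=5000

5097 2036 2036 5000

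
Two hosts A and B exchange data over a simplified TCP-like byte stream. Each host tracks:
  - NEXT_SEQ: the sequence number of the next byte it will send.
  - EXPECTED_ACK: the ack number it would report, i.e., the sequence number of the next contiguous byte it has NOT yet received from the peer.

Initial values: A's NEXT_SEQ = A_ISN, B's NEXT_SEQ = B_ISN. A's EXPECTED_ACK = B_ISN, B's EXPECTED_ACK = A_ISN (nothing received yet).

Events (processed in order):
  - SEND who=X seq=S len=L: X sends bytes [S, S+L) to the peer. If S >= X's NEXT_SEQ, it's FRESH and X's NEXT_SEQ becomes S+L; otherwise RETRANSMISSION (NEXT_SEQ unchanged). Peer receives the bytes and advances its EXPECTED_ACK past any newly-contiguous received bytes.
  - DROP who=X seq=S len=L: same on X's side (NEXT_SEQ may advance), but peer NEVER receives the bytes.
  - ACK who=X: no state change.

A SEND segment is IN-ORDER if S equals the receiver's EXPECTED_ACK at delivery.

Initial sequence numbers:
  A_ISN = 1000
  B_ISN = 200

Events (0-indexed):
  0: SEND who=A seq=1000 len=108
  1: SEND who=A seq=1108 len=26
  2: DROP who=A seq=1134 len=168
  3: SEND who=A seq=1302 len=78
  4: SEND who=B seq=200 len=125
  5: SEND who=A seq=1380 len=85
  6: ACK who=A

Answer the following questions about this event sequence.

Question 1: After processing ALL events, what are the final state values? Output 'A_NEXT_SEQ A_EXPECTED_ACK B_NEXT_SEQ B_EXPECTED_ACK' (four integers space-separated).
Answer: 1465 325 325 1134

Derivation:
After event 0: A_seq=1108 A_ack=200 B_seq=200 B_ack=1108
After event 1: A_seq=1134 A_ack=200 B_seq=200 B_ack=1134
After event 2: A_seq=1302 A_ack=200 B_seq=200 B_ack=1134
After event 3: A_seq=1380 A_ack=200 B_seq=200 B_ack=1134
After event 4: A_seq=1380 A_ack=325 B_seq=325 B_ack=1134
After event 5: A_seq=1465 A_ack=325 B_seq=325 B_ack=1134
After event 6: A_seq=1465 A_ack=325 B_seq=325 B_ack=1134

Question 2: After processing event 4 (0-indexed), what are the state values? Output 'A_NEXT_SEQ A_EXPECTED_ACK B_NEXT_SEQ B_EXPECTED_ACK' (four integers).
After event 0: A_seq=1108 A_ack=200 B_seq=200 B_ack=1108
After event 1: A_seq=1134 A_ack=200 B_seq=200 B_ack=1134
After event 2: A_seq=1302 A_ack=200 B_seq=200 B_ack=1134
After event 3: A_seq=1380 A_ack=200 B_seq=200 B_ack=1134
After event 4: A_seq=1380 A_ack=325 B_seq=325 B_ack=1134

1380 325 325 1134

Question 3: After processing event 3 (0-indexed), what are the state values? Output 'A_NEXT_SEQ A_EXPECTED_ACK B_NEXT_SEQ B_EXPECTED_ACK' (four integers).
After event 0: A_seq=1108 A_ack=200 B_seq=200 B_ack=1108
After event 1: A_seq=1134 A_ack=200 B_seq=200 B_ack=1134
After event 2: A_seq=1302 A_ack=200 B_seq=200 B_ack=1134
After event 3: A_seq=1380 A_ack=200 B_seq=200 B_ack=1134

1380 200 200 1134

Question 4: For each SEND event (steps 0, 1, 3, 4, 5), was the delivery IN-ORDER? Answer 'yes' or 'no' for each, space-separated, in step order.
Answer: yes yes no yes no

Derivation:
Step 0: SEND seq=1000 -> in-order
Step 1: SEND seq=1108 -> in-order
Step 3: SEND seq=1302 -> out-of-order
Step 4: SEND seq=200 -> in-order
Step 5: SEND seq=1380 -> out-of-order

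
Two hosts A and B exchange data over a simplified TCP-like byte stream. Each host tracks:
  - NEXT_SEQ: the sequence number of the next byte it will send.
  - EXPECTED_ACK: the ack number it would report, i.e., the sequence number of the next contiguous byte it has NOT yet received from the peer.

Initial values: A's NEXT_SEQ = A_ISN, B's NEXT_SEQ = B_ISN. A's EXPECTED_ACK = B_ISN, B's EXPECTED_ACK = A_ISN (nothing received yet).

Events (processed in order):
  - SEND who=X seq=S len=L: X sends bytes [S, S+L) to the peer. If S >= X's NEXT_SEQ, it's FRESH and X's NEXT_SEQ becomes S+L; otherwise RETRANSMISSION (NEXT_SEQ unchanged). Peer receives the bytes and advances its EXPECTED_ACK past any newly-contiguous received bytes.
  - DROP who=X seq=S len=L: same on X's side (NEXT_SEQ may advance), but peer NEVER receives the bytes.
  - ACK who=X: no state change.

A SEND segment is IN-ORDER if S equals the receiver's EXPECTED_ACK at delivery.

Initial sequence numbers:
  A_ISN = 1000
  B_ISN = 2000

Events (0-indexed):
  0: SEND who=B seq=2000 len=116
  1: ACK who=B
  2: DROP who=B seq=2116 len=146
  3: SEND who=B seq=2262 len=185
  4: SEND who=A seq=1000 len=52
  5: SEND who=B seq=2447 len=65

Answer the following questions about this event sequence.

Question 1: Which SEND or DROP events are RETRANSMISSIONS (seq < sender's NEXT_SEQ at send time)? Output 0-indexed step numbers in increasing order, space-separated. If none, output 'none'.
Step 0: SEND seq=2000 -> fresh
Step 2: DROP seq=2116 -> fresh
Step 3: SEND seq=2262 -> fresh
Step 4: SEND seq=1000 -> fresh
Step 5: SEND seq=2447 -> fresh

Answer: none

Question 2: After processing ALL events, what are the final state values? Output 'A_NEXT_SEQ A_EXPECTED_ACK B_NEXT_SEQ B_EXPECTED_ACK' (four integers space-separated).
Answer: 1052 2116 2512 1052

Derivation:
After event 0: A_seq=1000 A_ack=2116 B_seq=2116 B_ack=1000
After event 1: A_seq=1000 A_ack=2116 B_seq=2116 B_ack=1000
After event 2: A_seq=1000 A_ack=2116 B_seq=2262 B_ack=1000
After event 3: A_seq=1000 A_ack=2116 B_seq=2447 B_ack=1000
After event 4: A_seq=1052 A_ack=2116 B_seq=2447 B_ack=1052
After event 5: A_seq=1052 A_ack=2116 B_seq=2512 B_ack=1052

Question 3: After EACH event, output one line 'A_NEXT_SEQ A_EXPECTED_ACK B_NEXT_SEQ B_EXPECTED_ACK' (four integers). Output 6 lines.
1000 2116 2116 1000
1000 2116 2116 1000
1000 2116 2262 1000
1000 2116 2447 1000
1052 2116 2447 1052
1052 2116 2512 1052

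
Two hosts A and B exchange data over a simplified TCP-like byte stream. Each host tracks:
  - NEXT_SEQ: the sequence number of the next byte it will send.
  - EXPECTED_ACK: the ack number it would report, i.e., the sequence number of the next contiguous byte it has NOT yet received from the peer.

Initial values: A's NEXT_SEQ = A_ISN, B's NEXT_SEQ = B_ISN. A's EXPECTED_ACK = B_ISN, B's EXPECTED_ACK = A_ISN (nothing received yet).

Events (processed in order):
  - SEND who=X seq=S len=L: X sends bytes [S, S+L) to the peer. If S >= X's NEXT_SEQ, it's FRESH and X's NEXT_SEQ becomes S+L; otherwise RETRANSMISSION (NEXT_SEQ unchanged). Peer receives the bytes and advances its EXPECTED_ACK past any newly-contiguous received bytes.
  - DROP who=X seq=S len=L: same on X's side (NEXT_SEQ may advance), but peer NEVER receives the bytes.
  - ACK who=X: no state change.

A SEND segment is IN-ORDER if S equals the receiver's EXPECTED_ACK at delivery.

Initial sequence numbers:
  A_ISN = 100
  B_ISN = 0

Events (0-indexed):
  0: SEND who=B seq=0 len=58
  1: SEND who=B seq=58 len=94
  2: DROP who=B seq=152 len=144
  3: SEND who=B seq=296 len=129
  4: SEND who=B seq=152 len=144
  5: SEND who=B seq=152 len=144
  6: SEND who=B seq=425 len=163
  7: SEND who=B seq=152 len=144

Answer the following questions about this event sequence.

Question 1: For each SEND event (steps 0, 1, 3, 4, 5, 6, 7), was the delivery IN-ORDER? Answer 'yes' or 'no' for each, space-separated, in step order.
Step 0: SEND seq=0 -> in-order
Step 1: SEND seq=58 -> in-order
Step 3: SEND seq=296 -> out-of-order
Step 4: SEND seq=152 -> in-order
Step 5: SEND seq=152 -> out-of-order
Step 6: SEND seq=425 -> in-order
Step 7: SEND seq=152 -> out-of-order

Answer: yes yes no yes no yes no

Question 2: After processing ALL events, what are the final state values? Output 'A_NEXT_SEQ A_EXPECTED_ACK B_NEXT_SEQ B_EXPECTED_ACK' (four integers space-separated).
Answer: 100 588 588 100

Derivation:
After event 0: A_seq=100 A_ack=58 B_seq=58 B_ack=100
After event 1: A_seq=100 A_ack=152 B_seq=152 B_ack=100
After event 2: A_seq=100 A_ack=152 B_seq=296 B_ack=100
After event 3: A_seq=100 A_ack=152 B_seq=425 B_ack=100
After event 4: A_seq=100 A_ack=425 B_seq=425 B_ack=100
After event 5: A_seq=100 A_ack=425 B_seq=425 B_ack=100
After event 6: A_seq=100 A_ack=588 B_seq=588 B_ack=100
After event 7: A_seq=100 A_ack=588 B_seq=588 B_ack=100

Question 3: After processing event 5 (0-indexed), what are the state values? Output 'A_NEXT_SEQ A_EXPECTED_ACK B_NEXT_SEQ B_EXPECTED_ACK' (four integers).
After event 0: A_seq=100 A_ack=58 B_seq=58 B_ack=100
After event 1: A_seq=100 A_ack=152 B_seq=152 B_ack=100
After event 2: A_seq=100 A_ack=152 B_seq=296 B_ack=100
After event 3: A_seq=100 A_ack=152 B_seq=425 B_ack=100
After event 4: A_seq=100 A_ack=425 B_seq=425 B_ack=100
After event 5: A_seq=100 A_ack=425 B_seq=425 B_ack=100

100 425 425 100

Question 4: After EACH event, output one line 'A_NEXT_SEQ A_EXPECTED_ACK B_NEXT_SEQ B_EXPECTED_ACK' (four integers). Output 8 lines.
100 58 58 100
100 152 152 100
100 152 296 100
100 152 425 100
100 425 425 100
100 425 425 100
100 588 588 100
100 588 588 100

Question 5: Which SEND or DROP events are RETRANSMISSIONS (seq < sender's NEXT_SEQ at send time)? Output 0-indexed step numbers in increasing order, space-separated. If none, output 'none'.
Step 0: SEND seq=0 -> fresh
Step 1: SEND seq=58 -> fresh
Step 2: DROP seq=152 -> fresh
Step 3: SEND seq=296 -> fresh
Step 4: SEND seq=152 -> retransmit
Step 5: SEND seq=152 -> retransmit
Step 6: SEND seq=425 -> fresh
Step 7: SEND seq=152 -> retransmit

Answer: 4 5 7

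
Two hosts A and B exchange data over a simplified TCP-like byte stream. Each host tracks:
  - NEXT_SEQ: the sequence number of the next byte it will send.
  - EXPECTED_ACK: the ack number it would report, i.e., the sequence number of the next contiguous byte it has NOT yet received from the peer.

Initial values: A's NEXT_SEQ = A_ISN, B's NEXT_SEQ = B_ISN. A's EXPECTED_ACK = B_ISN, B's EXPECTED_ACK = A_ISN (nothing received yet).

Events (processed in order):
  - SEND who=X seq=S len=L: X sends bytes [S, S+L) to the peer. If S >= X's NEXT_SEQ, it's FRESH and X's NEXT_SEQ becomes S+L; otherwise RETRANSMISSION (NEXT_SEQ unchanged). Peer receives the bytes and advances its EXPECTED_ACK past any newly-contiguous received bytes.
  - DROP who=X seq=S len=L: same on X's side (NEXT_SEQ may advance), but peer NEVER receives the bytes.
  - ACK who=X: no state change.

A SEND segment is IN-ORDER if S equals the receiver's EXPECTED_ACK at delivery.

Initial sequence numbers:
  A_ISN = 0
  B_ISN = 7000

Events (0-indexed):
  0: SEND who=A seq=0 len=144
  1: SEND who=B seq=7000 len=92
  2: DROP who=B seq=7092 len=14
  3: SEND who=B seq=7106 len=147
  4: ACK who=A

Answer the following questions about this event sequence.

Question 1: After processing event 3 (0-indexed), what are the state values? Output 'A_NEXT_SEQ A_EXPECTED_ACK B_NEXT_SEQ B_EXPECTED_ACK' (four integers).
After event 0: A_seq=144 A_ack=7000 B_seq=7000 B_ack=144
After event 1: A_seq=144 A_ack=7092 B_seq=7092 B_ack=144
After event 2: A_seq=144 A_ack=7092 B_seq=7106 B_ack=144
After event 3: A_seq=144 A_ack=7092 B_seq=7253 B_ack=144

144 7092 7253 144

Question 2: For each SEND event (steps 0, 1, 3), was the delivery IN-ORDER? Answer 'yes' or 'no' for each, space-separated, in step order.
Step 0: SEND seq=0 -> in-order
Step 1: SEND seq=7000 -> in-order
Step 3: SEND seq=7106 -> out-of-order

Answer: yes yes no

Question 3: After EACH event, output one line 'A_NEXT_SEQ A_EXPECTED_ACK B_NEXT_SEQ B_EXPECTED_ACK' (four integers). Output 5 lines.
144 7000 7000 144
144 7092 7092 144
144 7092 7106 144
144 7092 7253 144
144 7092 7253 144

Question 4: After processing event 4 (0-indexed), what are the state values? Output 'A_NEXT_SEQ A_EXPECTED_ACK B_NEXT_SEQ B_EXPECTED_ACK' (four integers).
After event 0: A_seq=144 A_ack=7000 B_seq=7000 B_ack=144
After event 1: A_seq=144 A_ack=7092 B_seq=7092 B_ack=144
After event 2: A_seq=144 A_ack=7092 B_seq=7106 B_ack=144
After event 3: A_seq=144 A_ack=7092 B_seq=7253 B_ack=144
After event 4: A_seq=144 A_ack=7092 B_seq=7253 B_ack=144

144 7092 7253 144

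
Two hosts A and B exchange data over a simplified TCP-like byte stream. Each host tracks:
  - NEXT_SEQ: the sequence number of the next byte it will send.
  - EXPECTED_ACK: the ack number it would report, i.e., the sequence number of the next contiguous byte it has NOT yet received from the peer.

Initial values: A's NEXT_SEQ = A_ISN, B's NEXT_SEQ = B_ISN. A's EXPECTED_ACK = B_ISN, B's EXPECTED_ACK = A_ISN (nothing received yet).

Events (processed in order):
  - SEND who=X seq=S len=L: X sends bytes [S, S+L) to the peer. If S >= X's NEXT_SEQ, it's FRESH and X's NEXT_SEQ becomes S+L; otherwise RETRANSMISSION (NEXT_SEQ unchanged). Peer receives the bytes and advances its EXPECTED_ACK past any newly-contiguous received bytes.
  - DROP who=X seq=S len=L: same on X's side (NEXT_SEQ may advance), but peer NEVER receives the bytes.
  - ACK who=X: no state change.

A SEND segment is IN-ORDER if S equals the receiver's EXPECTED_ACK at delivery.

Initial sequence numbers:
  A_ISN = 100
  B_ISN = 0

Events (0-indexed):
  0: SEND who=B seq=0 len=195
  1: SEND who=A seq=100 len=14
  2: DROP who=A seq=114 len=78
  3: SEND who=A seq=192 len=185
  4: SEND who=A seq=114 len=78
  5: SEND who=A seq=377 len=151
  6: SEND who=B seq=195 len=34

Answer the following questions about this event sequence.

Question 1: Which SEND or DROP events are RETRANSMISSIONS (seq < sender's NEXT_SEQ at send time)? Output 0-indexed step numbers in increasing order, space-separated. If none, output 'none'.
Answer: 4

Derivation:
Step 0: SEND seq=0 -> fresh
Step 1: SEND seq=100 -> fresh
Step 2: DROP seq=114 -> fresh
Step 3: SEND seq=192 -> fresh
Step 4: SEND seq=114 -> retransmit
Step 5: SEND seq=377 -> fresh
Step 6: SEND seq=195 -> fresh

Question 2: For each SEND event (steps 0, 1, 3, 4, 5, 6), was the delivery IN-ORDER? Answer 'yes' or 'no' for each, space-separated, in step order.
Answer: yes yes no yes yes yes

Derivation:
Step 0: SEND seq=0 -> in-order
Step 1: SEND seq=100 -> in-order
Step 3: SEND seq=192 -> out-of-order
Step 4: SEND seq=114 -> in-order
Step 5: SEND seq=377 -> in-order
Step 6: SEND seq=195 -> in-order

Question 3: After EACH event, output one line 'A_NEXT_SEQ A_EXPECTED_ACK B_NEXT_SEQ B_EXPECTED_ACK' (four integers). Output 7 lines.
100 195 195 100
114 195 195 114
192 195 195 114
377 195 195 114
377 195 195 377
528 195 195 528
528 229 229 528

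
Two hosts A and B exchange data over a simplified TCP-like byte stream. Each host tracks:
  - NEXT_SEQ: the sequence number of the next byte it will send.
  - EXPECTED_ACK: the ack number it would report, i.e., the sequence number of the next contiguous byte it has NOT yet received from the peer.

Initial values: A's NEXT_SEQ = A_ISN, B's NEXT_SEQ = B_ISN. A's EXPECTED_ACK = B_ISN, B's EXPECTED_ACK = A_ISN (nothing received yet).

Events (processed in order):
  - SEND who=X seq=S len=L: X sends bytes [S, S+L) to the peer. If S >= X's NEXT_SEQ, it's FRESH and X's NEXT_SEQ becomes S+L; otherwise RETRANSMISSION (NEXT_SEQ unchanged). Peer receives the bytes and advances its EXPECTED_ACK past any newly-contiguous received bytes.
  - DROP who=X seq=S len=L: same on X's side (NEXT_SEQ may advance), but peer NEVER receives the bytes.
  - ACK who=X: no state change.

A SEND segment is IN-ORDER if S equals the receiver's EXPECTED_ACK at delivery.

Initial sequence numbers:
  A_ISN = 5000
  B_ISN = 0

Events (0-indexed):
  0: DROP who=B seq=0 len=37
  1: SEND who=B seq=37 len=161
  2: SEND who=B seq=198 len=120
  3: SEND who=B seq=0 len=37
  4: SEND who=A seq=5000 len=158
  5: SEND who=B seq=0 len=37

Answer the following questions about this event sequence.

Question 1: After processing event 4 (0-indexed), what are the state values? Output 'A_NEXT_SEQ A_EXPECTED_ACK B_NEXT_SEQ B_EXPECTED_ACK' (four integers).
After event 0: A_seq=5000 A_ack=0 B_seq=37 B_ack=5000
After event 1: A_seq=5000 A_ack=0 B_seq=198 B_ack=5000
After event 2: A_seq=5000 A_ack=0 B_seq=318 B_ack=5000
After event 3: A_seq=5000 A_ack=318 B_seq=318 B_ack=5000
After event 4: A_seq=5158 A_ack=318 B_seq=318 B_ack=5158

5158 318 318 5158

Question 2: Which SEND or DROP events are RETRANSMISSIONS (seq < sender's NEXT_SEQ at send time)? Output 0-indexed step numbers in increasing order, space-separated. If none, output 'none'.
Answer: 3 5

Derivation:
Step 0: DROP seq=0 -> fresh
Step 1: SEND seq=37 -> fresh
Step 2: SEND seq=198 -> fresh
Step 3: SEND seq=0 -> retransmit
Step 4: SEND seq=5000 -> fresh
Step 5: SEND seq=0 -> retransmit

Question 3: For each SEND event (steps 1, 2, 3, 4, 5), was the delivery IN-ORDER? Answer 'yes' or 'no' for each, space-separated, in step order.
Step 1: SEND seq=37 -> out-of-order
Step 2: SEND seq=198 -> out-of-order
Step 3: SEND seq=0 -> in-order
Step 4: SEND seq=5000 -> in-order
Step 5: SEND seq=0 -> out-of-order

Answer: no no yes yes no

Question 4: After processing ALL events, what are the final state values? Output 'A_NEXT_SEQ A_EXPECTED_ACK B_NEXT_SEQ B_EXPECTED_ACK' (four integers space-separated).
After event 0: A_seq=5000 A_ack=0 B_seq=37 B_ack=5000
After event 1: A_seq=5000 A_ack=0 B_seq=198 B_ack=5000
After event 2: A_seq=5000 A_ack=0 B_seq=318 B_ack=5000
After event 3: A_seq=5000 A_ack=318 B_seq=318 B_ack=5000
After event 4: A_seq=5158 A_ack=318 B_seq=318 B_ack=5158
After event 5: A_seq=5158 A_ack=318 B_seq=318 B_ack=5158

Answer: 5158 318 318 5158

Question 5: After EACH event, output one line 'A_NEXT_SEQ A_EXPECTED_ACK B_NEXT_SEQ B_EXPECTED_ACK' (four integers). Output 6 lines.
5000 0 37 5000
5000 0 198 5000
5000 0 318 5000
5000 318 318 5000
5158 318 318 5158
5158 318 318 5158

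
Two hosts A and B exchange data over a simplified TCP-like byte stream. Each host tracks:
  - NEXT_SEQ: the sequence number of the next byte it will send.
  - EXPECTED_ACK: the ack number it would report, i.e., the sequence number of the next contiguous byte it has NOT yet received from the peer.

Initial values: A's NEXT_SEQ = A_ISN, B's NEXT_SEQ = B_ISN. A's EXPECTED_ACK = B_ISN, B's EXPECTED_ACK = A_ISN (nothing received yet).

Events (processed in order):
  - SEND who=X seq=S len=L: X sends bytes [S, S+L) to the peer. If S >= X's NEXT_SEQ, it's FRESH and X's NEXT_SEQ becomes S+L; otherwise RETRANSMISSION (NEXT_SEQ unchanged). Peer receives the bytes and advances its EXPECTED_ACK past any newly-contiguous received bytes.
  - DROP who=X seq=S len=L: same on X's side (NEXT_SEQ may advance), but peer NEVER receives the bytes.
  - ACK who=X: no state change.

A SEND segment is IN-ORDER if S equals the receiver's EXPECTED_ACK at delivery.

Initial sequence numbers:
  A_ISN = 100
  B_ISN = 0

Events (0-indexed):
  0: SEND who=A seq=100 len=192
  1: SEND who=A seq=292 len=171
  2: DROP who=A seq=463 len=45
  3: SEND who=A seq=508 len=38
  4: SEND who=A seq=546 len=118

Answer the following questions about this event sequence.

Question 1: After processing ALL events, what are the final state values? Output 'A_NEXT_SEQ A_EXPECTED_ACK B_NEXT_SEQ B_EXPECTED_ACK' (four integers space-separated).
After event 0: A_seq=292 A_ack=0 B_seq=0 B_ack=292
After event 1: A_seq=463 A_ack=0 B_seq=0 B_ack=463
After event 2: A_seq=508 A_ack=0 B_seq=0 B_ack=463
After event 3: A_seq=546 A_ack=0 B_seq=0 B_ack=463
After event 4: A_seq=664 A_ack=0 B_seq=0 B_ack=463

Answer: 664 0 0 463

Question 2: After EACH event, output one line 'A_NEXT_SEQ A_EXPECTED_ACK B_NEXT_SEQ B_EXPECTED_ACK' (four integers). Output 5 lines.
292 0 0 292
463 0 0 463
508 0 0 463
546 0 0 463
664 0 0 463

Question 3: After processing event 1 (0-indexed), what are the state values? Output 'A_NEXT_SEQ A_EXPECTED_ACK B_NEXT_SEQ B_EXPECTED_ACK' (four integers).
After event 0: A_seq=292 A_ack=0 B_seq=0 B_ack=292
After event 1: A_seq=463 A_ack=0 B_seq=0 B_ack=463

463 0 0 463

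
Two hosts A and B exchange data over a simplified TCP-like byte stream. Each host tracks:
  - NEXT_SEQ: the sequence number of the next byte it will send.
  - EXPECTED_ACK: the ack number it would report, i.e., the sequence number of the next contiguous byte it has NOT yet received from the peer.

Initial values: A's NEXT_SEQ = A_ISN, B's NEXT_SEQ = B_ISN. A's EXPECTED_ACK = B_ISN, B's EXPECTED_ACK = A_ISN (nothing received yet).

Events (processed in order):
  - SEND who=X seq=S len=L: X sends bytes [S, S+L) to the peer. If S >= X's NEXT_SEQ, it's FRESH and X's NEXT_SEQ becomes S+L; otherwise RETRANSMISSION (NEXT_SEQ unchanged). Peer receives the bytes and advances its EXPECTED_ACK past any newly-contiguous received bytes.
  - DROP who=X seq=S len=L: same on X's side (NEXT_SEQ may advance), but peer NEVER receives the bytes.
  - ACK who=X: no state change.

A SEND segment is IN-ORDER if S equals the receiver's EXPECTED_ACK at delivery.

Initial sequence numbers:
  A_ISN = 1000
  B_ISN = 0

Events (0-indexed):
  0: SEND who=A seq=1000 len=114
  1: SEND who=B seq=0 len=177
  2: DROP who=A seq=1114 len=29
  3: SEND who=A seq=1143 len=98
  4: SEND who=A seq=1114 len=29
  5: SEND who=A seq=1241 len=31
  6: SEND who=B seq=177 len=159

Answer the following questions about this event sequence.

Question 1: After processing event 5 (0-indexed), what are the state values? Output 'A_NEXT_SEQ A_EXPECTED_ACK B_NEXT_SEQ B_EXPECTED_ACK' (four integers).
After event 0: A_seq=1114 A_ack=0 B_seq=0 B_ack=1114
After event 1: A_seq=1114 A_ack=177 B_seq=177 B_ack=1114
After event 2: A_seq=1143 A_ack=177 B_seq=177 B_ack=1114
After event 3: A_seq=1241 A_ack=177 B_seq=177 B_ack=1114
After event 4: A_seq=1241 A_ack=177 B_seq=177 B_ack=1241
After event 5: A_seq=1272 A_ack=177 B_seq=177 B_ack=1272

1272 177 177 1272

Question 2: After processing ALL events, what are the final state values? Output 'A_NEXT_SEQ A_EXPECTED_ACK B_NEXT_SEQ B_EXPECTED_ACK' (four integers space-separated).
Answer: 1272 336 336 1272

Derivation:
After event 0: A_seq=1114 A_ack=0 B_seq=0 B_ack=1114
After event 1: A_seq=1114 A_ack=177 B_seq=177 B_ack=1114
After event 2: A_seq=1143 A_ack=177 B_seq=177 B_ack=1114
After event 3: A_seq=1241 A_ack=177 B_seq=177 B_ack=1114
After event 4: A_seq=1241 A_ack=177 B_seq=177 B_ack=1241
After event 5: A_seq=1272 A_ack=177 B_seq=177 B_ack=1272
After event 6: A_seq=1272 A_ack=336 B_seq=336 B_ack=1272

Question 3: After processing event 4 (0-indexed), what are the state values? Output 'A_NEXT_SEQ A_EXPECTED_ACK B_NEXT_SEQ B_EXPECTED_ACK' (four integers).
After event 0: A_seq=1114 A_ack=0 B_seq=0 B_ack=1114
After event 1: A_seq=1114 A_ack=177 B_seq=177 B_ack=1114
After event 2: A_seq=1143 A_ack=177 B_seq=177 B_ack=1114
After event 3: A_seq=1241 A_ack=177 B_seq=177 B_ack=1114
After event 4: A_seq=1241 A_ack=177 B_seq=177 B_ack=1241

1241 177 177 1241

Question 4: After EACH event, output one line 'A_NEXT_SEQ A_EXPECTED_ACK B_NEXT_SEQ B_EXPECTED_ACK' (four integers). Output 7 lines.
1114 0 0 1114
1114 177 177 1114
1143 177 177 1114
1241 177 177 1114
1241 177 177 1241
1272 177 177 1272
1272 336 336 1272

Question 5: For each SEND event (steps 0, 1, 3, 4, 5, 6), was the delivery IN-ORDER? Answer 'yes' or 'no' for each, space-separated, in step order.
Step 0: SEND seq=1000 -> in-order
Step 1: SEND seq=0 -> in-order
Step 3: SEND seq=1143 -> out-of-order
Step 4: SEND seq=1114 -> in-order
Step 5: SEND seq=1241 -> in-order
Step 6: SEND seq=177 -> in-order

Answer: yes yes no yes yes yes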